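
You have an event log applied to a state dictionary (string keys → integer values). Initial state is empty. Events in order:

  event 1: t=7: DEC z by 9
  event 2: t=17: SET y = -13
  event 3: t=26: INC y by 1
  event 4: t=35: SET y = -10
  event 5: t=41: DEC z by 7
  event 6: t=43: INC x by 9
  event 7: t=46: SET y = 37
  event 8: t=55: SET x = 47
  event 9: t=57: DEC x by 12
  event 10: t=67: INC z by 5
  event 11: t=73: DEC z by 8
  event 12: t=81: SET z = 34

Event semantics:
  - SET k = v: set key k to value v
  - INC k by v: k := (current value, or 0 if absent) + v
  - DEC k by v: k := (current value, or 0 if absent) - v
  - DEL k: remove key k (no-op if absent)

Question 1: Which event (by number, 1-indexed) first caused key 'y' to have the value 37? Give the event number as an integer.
Looking for first event where y becomes 37:
  event 2: y = -13
  event 3: y = -12
  event 4: y = -10
  event 5: y = -10
  event 6: y = -10
  event 7: y -10 -> 37  <-- first match

Answer: 7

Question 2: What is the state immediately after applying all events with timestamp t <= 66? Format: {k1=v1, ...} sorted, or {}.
Apply events with t <= 66 (9 events):
  after event 1 (t=7: DEC z by 9): {z=-9}
  after event 2 (t=17: SET y = -13): {y=-13, z=-9}
  after event 3 (t=26: INC y by 1): {y=-12, z=-9}
  after event 4 (t=35: SET y = -10): {y=-10, z=-9}
  after event 5 (t=41: DEC z by 7): {y=-10, z=-16}
  after event 6 (t=43: INC x by 9): {x=9, y=-10, z=-16}
  after event 7 (t=46: SET y = 37): {x=9, y=37, z=-16}
  after event 8 (t=55: SET x = 47): {x=47, y=37, z=-16}
  after event 9 (t=57: DEC x by 12): {x=35, y=37, z=-16}

Answer: {x=35, y=37, z=-16}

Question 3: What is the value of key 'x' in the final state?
Answer: 35

Derivation:
Track key 'x' through all 12 events:
  event 1 (t=7: DEC z by 9): x unchanged
  event 2 (t=17: SET y = -13): x unchanged
  event 3 (t=26: INC y by 1): x unchanged
  event 4 (t=35: SET y = -10): x unchanged
  event 5 (t=41: DEC z by 7): x unchanged
  event 6 (t=43: INC x by 9): x (absent) -> 9
  event 7 (t=46: SET y = 37): x unchanged
  event 8 (t=55: SET x = 47): x 9 -> 47
  event 9 (t=57: DEC x by 12): x 47 -> 35
  event 10 (t=67: INC z by 5): x unchanged
  event 11 (t=73: DEC z by 8): x unchanged
  event 12 (t=81: SET z = 34): x unchanged
Final: x = 35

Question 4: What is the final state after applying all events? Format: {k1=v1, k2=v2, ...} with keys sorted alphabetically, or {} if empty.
Answer: {x=35, y=37, z=34}

Derivation:
  after event 1 (t=7: DEC z by 9): {z=-9}
  after event 2 (t=17: SET y = -13): {y=-13, z=-9}
  after event 3 (t=26: INC y by 1): {y=-12, z=-9}
  after event 4 (t=35: SET y = -10): {y=-10, z=-9}
  after event 5 (t=41: DEC z by 7): {y=-10, z=-16}
  after event 6 (t=43: INC x by 9): {x=9, y=-10, z=-16}
  after event 7 (t=46: SET y = 37): {x=9, y=37, z=-16}
  after event 8 (t=55: SET x = 47): {x=47, y=37, z=-16}
  after event 9 (t=57: DEC x by 12): {x=35, y=37, z=-16}
  after event 10 (t=67: INC z by 5): {x=35, y=37, z=-11}
  after event 11 (t=73: DEC z by 8): {x=35, y=37, z=-19}
  after event 12 (t=81: SET z = 34): {x=35, y=37, z=34}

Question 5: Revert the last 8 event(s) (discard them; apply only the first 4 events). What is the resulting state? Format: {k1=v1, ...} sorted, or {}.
Keep first 4 events (discard last 8):
  after event 1 (t=7: DEC z by 9): {z=-9}
  after event 2 (t=17: SET y = -13): {y=-13, z=-9}
  after event 3 (t=26: INC y by 1): {y=-12, z=-9}
  after event 4 (t=35: SET y = -10): {y=-10, z=-9}

Answer: {y=-10, z=-9}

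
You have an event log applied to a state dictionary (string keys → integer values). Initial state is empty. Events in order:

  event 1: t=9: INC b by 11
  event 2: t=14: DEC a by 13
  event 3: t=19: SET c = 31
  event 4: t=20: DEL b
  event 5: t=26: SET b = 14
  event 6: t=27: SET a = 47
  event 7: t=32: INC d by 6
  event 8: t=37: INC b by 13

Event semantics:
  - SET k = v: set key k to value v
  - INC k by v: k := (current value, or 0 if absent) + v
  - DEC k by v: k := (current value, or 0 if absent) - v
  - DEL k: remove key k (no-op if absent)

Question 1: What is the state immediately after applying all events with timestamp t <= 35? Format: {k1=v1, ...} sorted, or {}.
Answer: {a=47, b=14, c=31, d=6}

Derivation:
Apply events with t <= 35 (7 events):
  after event 1 (t=9: INC b by 11): {b=11}
  after event 2 (t=14: DEC a by 13): {a=-13, b=11}
  after event 3 (t=19: SET c = 31): {a=-13, b=11, c=31}
  after event 4 (t=20: DEL b): {a=-13, c=31}
  after event 5 (t=26: SET b = 14): {a=-13, b=14, c=31}
  after event 6 (t=27: SET a = 47): {a=47, b=14, c=31}
  after event 7 (t=32: INC d by 6): {a=47, b=14, c=31, d=6}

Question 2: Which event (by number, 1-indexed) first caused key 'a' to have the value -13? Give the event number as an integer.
Answer: 2

Derivation:
Looking for first event where a becomes -13:
  event 2: a (absent) -> -13  <-- first match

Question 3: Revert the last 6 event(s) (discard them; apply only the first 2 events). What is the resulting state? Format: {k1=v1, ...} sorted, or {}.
Answer: {a=-13, b=11}

Derivation:
Keep first 2 events (discard last 6):
  after event 1 (t=9: INC b by 11): {b=11}
  after event 2 (t=14: DEC a by 13): {a=-13, b=11}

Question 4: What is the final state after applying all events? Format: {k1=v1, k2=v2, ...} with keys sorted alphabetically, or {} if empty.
Answer: {a=47, b=27, c=31, d=6}

Derivation:
  after event 1 (t=9: INC b by 11): {b=11}
  after event 2 (t=14: DEC a by 13): {a=-13, b=11}
  after event 3 (t=19: SET c = 31): {a=-13, b=11, c=31}
  after event 4 (t=20: DEL b): {a=-13, c=31}
  after event 5 (t=26: SET b = 14): {a=-13, b=14, c=31}
  after event 6 (t=27: SET a = 47): {a=47, b=14, c=31}
  after event 7 (t=32: INC d by 6): {a=47, b=14, c=31, d=6}
  after event 8 (t=37: INC b by 13): {a=47, b=27, c=31, d=6}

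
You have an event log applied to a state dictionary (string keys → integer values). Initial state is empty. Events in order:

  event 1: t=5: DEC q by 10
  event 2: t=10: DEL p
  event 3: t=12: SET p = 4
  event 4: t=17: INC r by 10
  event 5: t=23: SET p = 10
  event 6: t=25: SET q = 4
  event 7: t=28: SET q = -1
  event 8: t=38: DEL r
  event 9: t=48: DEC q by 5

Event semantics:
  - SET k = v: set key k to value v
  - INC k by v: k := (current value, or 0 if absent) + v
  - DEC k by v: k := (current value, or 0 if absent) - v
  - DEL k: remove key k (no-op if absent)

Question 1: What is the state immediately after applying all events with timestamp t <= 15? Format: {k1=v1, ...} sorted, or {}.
Apply events with t <= 15 (3 events):
  after event 1 (t=5: DEC q by 10): {q=-10}
  after event 2 (t=10: DEL p): {q=-10}
  after event 3 (t=12: SET p = 4): {p=4, q=-10}

Answer: {p=4, q=-10}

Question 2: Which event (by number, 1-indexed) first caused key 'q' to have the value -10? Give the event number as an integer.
Answer: 1

Derivation:
Looking for first event where q becomes -10:
  event 1: q (absent) -> -10  <-- first match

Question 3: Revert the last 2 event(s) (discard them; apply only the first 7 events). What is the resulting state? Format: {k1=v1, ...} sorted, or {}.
Keep first 7 events (discard last 2):
  after event 1 (t=5: DEC q by 10): {q=-10}
  after event 2 (t=10: DEL p): {q=-10}
  after event 3 (t=12: SET p = 4): {p=4, q=-10}
  after event 4 (t=17: INC r by 10): {p=4, q=-10, r=10}
  after event 5 (t=23: SET p = 10): {p=10, q=-10, r=10}
  after event 6 (t=25: SET q = 4): {p=10, q=4, r=10}
  after event 7 (t=28: SET q = -1): {p=10, q=-1, r=10}

Answer: {p=10, q=-1, r=10}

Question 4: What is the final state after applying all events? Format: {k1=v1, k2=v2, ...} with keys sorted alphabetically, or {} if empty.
  after event 1 (t=5: DEC q by 10): {q=-10}
  after event 2 (t=10: DEL p): {q=-10}
  after event 3 (t=12: SET p = 4): {p=4, q=-10}
  after event 4 (t=17: INC r by 10): {p=4, q=-10, r=10}
  after event 5 (t=23: SET p = 10): {p=10, q=-10, r=10}
  after event 6 (t=25: SET q = 4): {p=10, q=4, r=10}
  after event 7 (t=28: SET q = -1): {p=10, q=-1, r=10}
  after event 8 (t=38: DEL r): {p=10, q=-1}
  after event 9 (t=48: DEC q by 5): {p=10, q=-6}

Answer: {p=10, q=-6}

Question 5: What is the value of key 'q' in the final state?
Track key 'q' through all 9 events:
  event 1 (t=5: DEC q by 10): q (absent) -> -10
  event 2 (t=10: DEL p): q unchanged
  event 3 (t=12: SET p = 4): q unchanged
  event 4 (t=17: INC r by 10): q unchanged
  event 5 (t=23: SET p = 10): q unchanged
  event 6 (t=25: SET q = 4): q -10 -> 4
  event 7 (t=28: SET q = -1): q 4 -> -1
  event 8 (t=38: DEL r): q unchanged
  event 9 (t=48: DEC q by 5): q -1 -> -6
Final: q = -6

Answer: -6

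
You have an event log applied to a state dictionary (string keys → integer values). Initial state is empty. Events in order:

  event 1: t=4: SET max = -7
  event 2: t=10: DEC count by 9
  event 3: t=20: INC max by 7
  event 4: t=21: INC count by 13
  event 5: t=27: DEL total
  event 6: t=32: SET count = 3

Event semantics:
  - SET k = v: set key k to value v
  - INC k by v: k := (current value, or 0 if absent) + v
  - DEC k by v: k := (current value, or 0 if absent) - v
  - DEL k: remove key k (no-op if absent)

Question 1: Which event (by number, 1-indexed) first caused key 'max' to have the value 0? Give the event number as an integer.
Looking for first event where max becomes 0:
  event 1: max = -7
  event 2: max = -7
  event 3: max -7 -> 0  <-- first match

Answer: 3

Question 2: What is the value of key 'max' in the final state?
Track key 'max' through all 6 events:
  event 1 (t=4: SET max = -7): max (absent) -> -7
  event 2 (t=10: DEC count by 9): max unchanged
  event 3 (t=20: INC max by 7): max -7 -> 0
  event 4 (t=21: INC count by 13): max unchanged
  event 5 (t=27: DEL total): max unchanged
  event 6 (t=32: SET count = 3): max unchanged
Final: max = 0

Answer: 0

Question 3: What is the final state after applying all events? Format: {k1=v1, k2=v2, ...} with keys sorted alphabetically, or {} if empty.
  after event 1 (t=4: SET max = -7): {max=-7}
  after event 2 (t=10: DEC count by 9): {count=-9, max=-7}
  after event 3 (t=20: INC max by 7): {count=-9, max=0}
  after event 4 (t=21: INC count by 13): {count=4, max=0}
  after event 5 (t=27: DEL total): {count=4, max=0}
  after event 6 (t=32: SET count = 3): {count=3, max=0}

Answer: {count=3, max=0}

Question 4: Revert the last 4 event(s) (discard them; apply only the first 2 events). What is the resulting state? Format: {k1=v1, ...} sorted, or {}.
Answer: {count=-9, max=-7}

Derivation:
Keep first 2 events (discard last 4):
  after event 1 (t=4: SET max = -7): {max=-7}
  after event 2 (t=10: DEC count by 9): {count=-9, max=-7}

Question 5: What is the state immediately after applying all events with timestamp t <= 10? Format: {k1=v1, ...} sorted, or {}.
Answer: {count=-9, max=-7}

Derivation:
Apply events with t <= 10 (2 events):
  after event 1 (t=4: SET max = -7): {max=-7}
  after event 2 (t=10: DEC count by 9): {count=-9, max=-7}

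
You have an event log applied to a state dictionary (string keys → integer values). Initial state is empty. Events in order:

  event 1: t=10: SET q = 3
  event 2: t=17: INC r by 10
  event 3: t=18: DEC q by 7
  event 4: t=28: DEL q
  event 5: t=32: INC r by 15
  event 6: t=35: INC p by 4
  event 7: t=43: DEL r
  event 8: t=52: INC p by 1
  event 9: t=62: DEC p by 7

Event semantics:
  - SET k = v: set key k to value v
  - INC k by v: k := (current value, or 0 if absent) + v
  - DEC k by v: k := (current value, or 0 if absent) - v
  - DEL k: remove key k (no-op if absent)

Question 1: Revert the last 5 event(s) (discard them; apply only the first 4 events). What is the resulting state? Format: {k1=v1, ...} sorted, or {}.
Answer: {r=10}

Derivation:
Keep first 4 events (discard last 5):
  after event 1 (t=10: SET q = 3): {q=3}
  after event 2 (t=17: INC r by 10): {q=3, r=10}
  after event 3 (t=18: DEC q by 7): {q=-4, r=10}
  after event 4 (t=28: DEL q): {r=10}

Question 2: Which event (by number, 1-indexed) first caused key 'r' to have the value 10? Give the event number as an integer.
Looking for first event where r becomes 10:
  event 2: r (absent) -> 10  <-- first match

Answer: 2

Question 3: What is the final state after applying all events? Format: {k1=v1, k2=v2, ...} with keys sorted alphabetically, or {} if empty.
  after event 1 (t=10: SET q = 3): {q=3}
  after event 2 (t=17: INC r by 10): {q=3, r=10}
  after event 3 (t=18: DEC q by 7): {q=-4, r=10}
  after event 4 (t=28: DEL q): {r=10}
  after event 5 (t=32: INC r by 15): {r=25}
  after event 6 (t=35: INC p by 4): {p=4, r=25}
  after event 7 (t=43: DEL r): {p=4}
  after event 8 (t=52: INC p by 1): {p=5}
  after event 9 (t=62: DEC p by 7): {p=-2}

Answer: {p=-2}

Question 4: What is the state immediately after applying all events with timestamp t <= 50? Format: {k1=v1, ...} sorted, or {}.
Answer: {p=4}

Derivation:
Apply events with t <= 50 (7 events):
  after event 1 (t=10: SET q = 3): {q=3}
  after event 2 (t=17: INC r by 10): {q=3, r=10}
  after event 3 (t=18: DEC q by 7): {q=-4, r=10}
  after event 4 (t=28: DEL q): {r=10}
  after event 5 (t=32: INC r by 15): {r=25}
  after event 6 (t=35: INC p by 4): {p=4, r=25}
  after event 7 (t=43: DEL r): {p=4}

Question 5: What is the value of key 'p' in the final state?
Answer: -2

Derivation:
Track key 'p' through all 9 events:
  event 1 (t=10: SET q = 3): p unchanged
  event 2 (t=17: INC r by 10): p unchanged
  event 3 (t=18: DEC q by 7): p unchanged
  event 4 (t=28: DEL q): p unchanged
  event 5 (t=32: INC r by 15): p unchanged
  event 6 (t=35: INC p by 4): p (absent) -> 4
  event 7 (t=43: DEL r): p unchanged
  event 8 (t=52: INC p by 1): p 4 -> 5
  event 9 (t=62: DEC p by 7): p 5 -> -2
Final: p = -2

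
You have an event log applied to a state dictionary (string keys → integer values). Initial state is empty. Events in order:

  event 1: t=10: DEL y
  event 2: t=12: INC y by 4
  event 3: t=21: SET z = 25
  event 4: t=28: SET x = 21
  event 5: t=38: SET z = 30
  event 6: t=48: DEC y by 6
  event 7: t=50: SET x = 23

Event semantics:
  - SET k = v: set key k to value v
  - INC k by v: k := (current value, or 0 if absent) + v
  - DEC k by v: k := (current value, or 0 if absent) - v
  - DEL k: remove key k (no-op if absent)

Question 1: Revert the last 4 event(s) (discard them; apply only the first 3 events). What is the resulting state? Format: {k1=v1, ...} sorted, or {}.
Keep first 3 events (discard last 4):
  after event 1 (t=10: DEL y): {}
  after event 2 (t=12: INC y by 4): {y=4}
  after event 3 (t=21: SET z = 25): {y=4, z=25}

Answer: {y=4, z=25}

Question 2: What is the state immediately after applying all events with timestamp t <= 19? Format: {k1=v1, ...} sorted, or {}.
Apply events with t <= 19 (2 events):
  after event 1 (t=10: DEL y): {}
  after event 2 (t=12: INC y by 4): {y=4}

Answer: {y=4}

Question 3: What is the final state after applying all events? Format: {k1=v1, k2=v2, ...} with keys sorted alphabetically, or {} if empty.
  after event 1 (t=10: DEL y): {}
  after event 2 (t=12: INC y by 4): {y=4}
  after event 3 (t=21: SET z = 25): {y=4, z=25}
  after event 4 (t=28: SET x = 21): {x=21, y=4, z=25}
  after event 5 (t=38: SET z = 30): {x=21, y=4, z=30}
  after event 6 (t=48: DEC y by 6): {x=21, y=-2, z=30}
  after event 7 (t=50: SET x = 23): {x=23, y=-2, z=30}

Answer: {x=23, y=-2, z=30}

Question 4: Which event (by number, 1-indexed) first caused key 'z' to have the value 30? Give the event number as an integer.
Looking for first event where z becomes 30:
  event 3: z = 25
  event 4: z = 25
  event 5: z 25 -> 30  <-- first match

Answer: 5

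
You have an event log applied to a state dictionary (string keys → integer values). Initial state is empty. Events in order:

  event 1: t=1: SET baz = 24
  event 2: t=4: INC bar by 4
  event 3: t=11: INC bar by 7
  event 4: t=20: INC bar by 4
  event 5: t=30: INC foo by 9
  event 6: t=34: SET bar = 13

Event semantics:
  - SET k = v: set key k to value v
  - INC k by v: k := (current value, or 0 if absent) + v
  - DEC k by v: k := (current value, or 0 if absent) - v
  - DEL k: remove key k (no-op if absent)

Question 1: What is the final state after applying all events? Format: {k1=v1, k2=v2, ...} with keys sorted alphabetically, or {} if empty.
  after event 1 (t=1: SET baz = 24): {baz=24}
  after event 2 (t=4: INC bar by 4): {bar=4, baz=24}
  after event 3 (t=11: INC bar by 7): {bar=11, baz=24}
  after event 4 (t=20: INC bar by 4): {bar=15, baz=24}
  after event 5 (t=30: INC foo by 9): {bar=15, baz=24, foo=9}
  after event 6 (t=34: SET bar = 13): {bar=13, baz=24, foo=9}

Answer: {bar=13, baz=24, foo=9}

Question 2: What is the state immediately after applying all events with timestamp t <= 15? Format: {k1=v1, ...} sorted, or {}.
Apply events with t <= 15 (3 events):
  after event 1 (t=1: SET baz = 24): {baz=24}
  after event 2 (t=4: INC bar by 4): {bar=4, baz=24}
  after event 3 (t=11: INC bar by 7): {bar=11, baz=24}

Answer: {bar=11, baz=24}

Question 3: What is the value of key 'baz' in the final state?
Answer: 24

Derivation:
Track key 'baz' through all 6 events:
  event 1 (t=1: SET baz = 24): baz (absent) -> 24
  event 2 (t=4: INC bar by 4): baz unchanged
  event 3 (t=11: INC bar by 7): baz unchanged
  event 4 (t=20: INC bar by 4): baz unchanged
  event 5 (t=30: INC foo by 9): baz unchanged
  event 6 (t=34: SET bar = 13): baz unchanged
Final: baz = 24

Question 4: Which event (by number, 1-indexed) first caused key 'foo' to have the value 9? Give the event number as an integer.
Answer: 5

Derivation:
Looking for first event where foo becomes 9:
  event 5: foo (absent) -> 9  <-- first match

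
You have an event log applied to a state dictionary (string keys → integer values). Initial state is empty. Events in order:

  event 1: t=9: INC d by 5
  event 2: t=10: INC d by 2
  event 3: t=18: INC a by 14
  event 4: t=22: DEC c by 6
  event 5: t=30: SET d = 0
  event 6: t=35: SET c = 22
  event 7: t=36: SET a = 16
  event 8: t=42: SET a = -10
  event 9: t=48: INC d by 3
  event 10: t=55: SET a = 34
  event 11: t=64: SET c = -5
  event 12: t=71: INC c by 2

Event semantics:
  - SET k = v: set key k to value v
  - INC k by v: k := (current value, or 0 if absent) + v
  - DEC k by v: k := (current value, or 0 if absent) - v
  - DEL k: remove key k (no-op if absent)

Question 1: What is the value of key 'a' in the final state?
Answer: 34

Derivation:
Track key 'a' through all 12 events:
  event 1 (t=9: INC d by 5): a unchanged
  event 2 (t=10: INC d by 2): a unchanged
  event 3 (t=18: INC a by 14): a (absent) -> 14
  event 4 (t=22: DEC c by 6): a unchanged
  event 5 (t=30: SET d = 0): a unchanged
  event 6 (t=35: SET c = 22): a unchanged
  event 7 (t=36: SET a = 16): a 14 -> 16
  event 8 (t=42: SET a = -10): a 16 -> -10
  event 9 (t=48: INC d by 3): a unchanged
  event 10 (t=55: SET a = 34): a -10 -> 34
  event 11 (t=64: SET c = -5): a unchanged
  event 12 (t=71: INC c by 2): a unchanged
Final: a = 34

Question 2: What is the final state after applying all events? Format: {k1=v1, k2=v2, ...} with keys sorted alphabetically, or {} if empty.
Answer: {a=34, c=-3, d=3}

Derivation:
  after event 1 (t=9: INC d by 5): {d=5}
  after event 2 (t=10: INC d by 2): {d=7}
  after event 3 (t=18: INC a by 14): {a=14, d=7}
  after event 4 (t=22: DEC c by 6): {a=14, c=-6, d=7}
  after event 5 (t=30: SET d = 0): {a=14, c=-6, d=0}
  after event 6 (t=35: SET c = 22): {a=14, c=22, d=0}
  after event 7 (t=36: SET a = 16): {a=16, c=22, d=0}
  after event 8 (t=42: SET a = -10): {a=-10, c=22, d=0}
  after event 9 (t=48: INC d by 3): {a=-10, c=22, d=3}
  after event 10 (t=55: SET a = 34): {a=34, c=22, d=3}
  after event 11 (t=64: SET c = -5): {a=34, c=-5, d=3}
  after event 12 (t=71: INC c by 2): {a=34, c=-3, d=3}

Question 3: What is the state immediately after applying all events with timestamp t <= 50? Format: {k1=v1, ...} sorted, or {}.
Answer: {a=-10, c=22, d=3}

Derivation:
Apply events with t <= 50 (9 events):
  after event 1 (t=9: INC d by 5): {d=5}
  after event 2 (t=10: INC d by 2): {d=7}
  after event 3 (t=18: INC a by 14): {a=14, d=7}
  after event 4 (t=22: DEC c by 6): {a=14, c=-6, d=7}
  after event 5 (t=30: SET d = 0): {a=14, c=-6, d=0}
  after event 6 (t=35: SET c = 22): {a=14, c=22, d=0}
  after event 7 (t=36: SET a = 16): {a=16, c=22, d=0}
  after event 8 (t=42: SET a = -10): {a=-10, c=22, d=0}
  after event 9 (t=48: INC d by 3): {a=-10, c=22, d=3}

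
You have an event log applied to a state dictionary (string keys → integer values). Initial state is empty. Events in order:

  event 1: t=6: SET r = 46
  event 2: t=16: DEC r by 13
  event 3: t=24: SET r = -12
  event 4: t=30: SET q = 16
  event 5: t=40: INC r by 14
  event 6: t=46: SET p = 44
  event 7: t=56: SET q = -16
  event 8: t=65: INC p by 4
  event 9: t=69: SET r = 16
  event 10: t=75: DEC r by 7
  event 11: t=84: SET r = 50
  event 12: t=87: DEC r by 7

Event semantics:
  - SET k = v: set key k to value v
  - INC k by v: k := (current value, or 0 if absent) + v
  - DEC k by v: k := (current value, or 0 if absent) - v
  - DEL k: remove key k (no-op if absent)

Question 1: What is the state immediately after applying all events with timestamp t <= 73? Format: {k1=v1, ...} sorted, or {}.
Apply events with t <= 73 (9 events):
  after event 1 (t=6: SET r = 46): {r=46}
  after event 2 (t=16: DEC r by 13): {r=33}
  after event 3 (t=24: SET r = -12): {r=-12}
  after event 4 (t=30: SET q = 16): {q=16, r=-12}
  after event 5 (t=40: INC r by 14): {q=16, r=2}
  after event 6 (t=46: SET p = 44): {p=44, q=16, r=2}
  after event 7 (t=56: SET q = -16): {p=44, q=-16, r=2}
  after event 8 (t=65: INC p by 4): {p=48, q=-16, r=2}
  after event 9 (t=69: SET r = 16): {p=48, q=-16, r=16}

Answer: {p=48, q=-16, r=16}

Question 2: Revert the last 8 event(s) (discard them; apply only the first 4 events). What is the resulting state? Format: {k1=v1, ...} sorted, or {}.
Answer: {q=16, r=-12}

Derivation:
Keep first 4 events (discard last 8):
  after event 1 (t=6: SET r = 46): {r=46}
  after event 2 (t=16: DEC r by 13): {r=33}
  after event 3 (t=24: SET r = -12): {r=-12}
  after event 4 (t=30: SET q = 16): {q=16, r=-12}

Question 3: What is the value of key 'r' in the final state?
Answer: 43

Derivation:
Track key 'r' through all 12 events:
  event 1 (t=6: SET r = 46): r (absent) -> 46
  event 2 (t=16: DEC r by 13): r 46 -> 33
  event 3 (t=24: SET r = -12): r 33 -> -12
  event 4 (t=30: SET q = 16): r unchanged
  event 5 (t=40: INC r by 14): r -12 -> 2
  event 6 (t=46: SET p = 44): r unchanged
  event 7 (t=56: SET q = -16): r unchanged
  event 8 (t=65: INC p by 4): r unchanged
  event 9 (t=69: SET r = 16): r 2 -> 16
  event 10 (t=75: DEC r by 7): r 16 -> 9
  event 11 (t=84: SET r = 50): r 9 -> 50
  event 12 (t=87: DEC r by 7): r 50 -> 43
Final: r = 43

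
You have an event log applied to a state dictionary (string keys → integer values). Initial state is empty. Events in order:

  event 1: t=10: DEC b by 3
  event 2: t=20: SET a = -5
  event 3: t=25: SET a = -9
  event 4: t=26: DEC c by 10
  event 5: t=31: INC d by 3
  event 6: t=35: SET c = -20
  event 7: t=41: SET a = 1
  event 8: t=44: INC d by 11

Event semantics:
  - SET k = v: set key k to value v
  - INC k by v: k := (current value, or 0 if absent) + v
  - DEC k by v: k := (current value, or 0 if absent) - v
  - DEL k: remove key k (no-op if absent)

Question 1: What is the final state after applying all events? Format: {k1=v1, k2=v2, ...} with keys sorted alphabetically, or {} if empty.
  after event 1 (t=10: DEC b by 3): {b=-3}
  after event 2 (t=20: SET a = -5): {a=-5, b=-3}
  after event 3 (t=25: SET a = -9): {a=-9, b=-3}
  after event 4 (t=26: DEC c by 10): {a=-9, b=-3, c=-10}
  after event 5 (t=31: INC d by 3): {a=-9, b=-3, c=-10, d=3}
  after event 6 (t=35: SET c = -20): {a=-9, b=-3, c=-20, d=3}
  after event 7 (t=41: SET a = 1): {a=1, b=-3, c=-20, d=3}
  after event 8 (t=44: INC d by 11): {a=1, b=-3, c=-20, d=14}

Answer: {a=1, b=-3, c=-20, d=14}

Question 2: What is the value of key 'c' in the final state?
Answer: -20

Derivation:
Track key 'c' through all 8 events:
  event 1 (t=10: DEC b by 3): c unchanged
  event 2 (t=20: SET a = -5): c unchanged
  event 3 (t=25: SET a = -9): c unchanged
  event 4 (t=26: DEC c by 10): c (absent) -> -10
  event 5 (t=31: INC d by 3): c unchanged
  event 6 (t=35: SET c = -20): c -10 -> -20
  event 7 (t=41: SET a = 1): c unchanged
  event 8 (t=44: INC d by 11): c unchanged
Final: c = -20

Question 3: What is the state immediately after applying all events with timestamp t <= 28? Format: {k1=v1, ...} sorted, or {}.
Answer: {a=-9, b=-3, c=-10}

Derivation:
Apply events with t <= 28 (4 events):
  after event 1 (t=10: DEC b by 3): {b=-3}
  after event 2 (t=20: SET a = -5): {a=-5, b=-3}
  after event 3 (t=25: SET a = -9): {a=-9, b=-3}
  after event 4 (t=26: DEC c by 10): {a=-9, b=-3, c=-10}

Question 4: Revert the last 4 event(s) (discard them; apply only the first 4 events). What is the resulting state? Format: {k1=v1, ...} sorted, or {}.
Keep first 4 events (discard last 4):
  after event 1 (t=10: DEC b by 3): {b=-3}
  after event 2 (t=20: SET a = -5): {a=-5, b=-3}
  after event 3 (t=25: SET a = -9): {a=-9, b=-3}
  after event 4 (t=26: DEC c by 10): {a=-9, b=-3, c=-10}

Answer: {a=-9, b=-3, c=-10}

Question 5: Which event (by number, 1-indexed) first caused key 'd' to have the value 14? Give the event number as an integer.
Looking for first event where d becomes 14:
  event 5: d = 3
  event 6: d = 3
  event 7: d = 3
  event 8: d 3 -> 14  <-- first match

Answer: 8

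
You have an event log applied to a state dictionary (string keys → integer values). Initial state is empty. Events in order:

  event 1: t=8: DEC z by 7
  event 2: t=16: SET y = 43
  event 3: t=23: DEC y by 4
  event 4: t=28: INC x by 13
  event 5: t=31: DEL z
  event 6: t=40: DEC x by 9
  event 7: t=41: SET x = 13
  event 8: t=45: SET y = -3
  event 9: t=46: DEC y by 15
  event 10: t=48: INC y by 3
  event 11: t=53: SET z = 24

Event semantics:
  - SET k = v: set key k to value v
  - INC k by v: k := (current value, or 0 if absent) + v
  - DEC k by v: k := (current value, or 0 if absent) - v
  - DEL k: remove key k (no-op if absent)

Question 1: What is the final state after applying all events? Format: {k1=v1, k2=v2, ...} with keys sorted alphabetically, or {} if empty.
Answer: {x=13, y=-15, z=24}

Derivation:
  after event 1 (t=8: DEC z by 7): {z=-7}
  after event 2 (t=16: SET y = 43): {y=43, z=-7}
  after event 3 (t=23: DEC y by 4): {y=39, z=-7}
  after event 4 (t=28: INC x by 13): {x=13, y=39, z=-7}
  after event 5 (t=31: DEL z): {x=13, y=39}
  after event 6 (t=40: DEC x by 9): {x=4, y=39}
  after event 7 (t=41: SET x = 13): {x=13, y=39}
  after event 8 (t=45: SET y = -3): {x=13, y=-3}
  after event 9 (t=46: DEC y by 15): {x=13, y=-18}
  after event 10 (t=48: INC y by 3): {x=13, y=-15}
  after event 11 (t=53: SET z = 24): {x=13, y=-15, z=24}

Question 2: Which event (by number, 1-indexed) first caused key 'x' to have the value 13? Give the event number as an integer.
Answer: 4

Derivation:
Looking for first event where x becomes 13:
  event 4: x (absent) -> 13  <-- first match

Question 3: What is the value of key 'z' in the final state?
Answer: 24

Derivation:
Track key 'z' through all 11 events:
  event 1 (t=8: DEC z by 7): z (absent) -> -7
  event 2 (t=16: SET y = 43): z unchanged
  event 3 (t=23: DEC y by 4): z unchanged
  event 4 (t=28: INC x by 13): z unchanged
  event 5 (t=31: DEL z): z -7 -> (absent)
  event 6 (t=40: DEC x by 9): z unchanged
  event 7 (t=41: SET x = 13): z unchanged
  event 8 (t=45: SET y = -3): z unchanged
  event 9 (t=46: DEC y by 15): z unchanged
  event 10 (t=48: INC y by 3): z unchanged
  event 11 (t=53: SET z = 24): z (absent) -> 24
Final: z = 24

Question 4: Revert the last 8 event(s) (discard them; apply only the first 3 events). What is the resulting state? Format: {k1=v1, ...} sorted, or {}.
Keep first 3 events (discard last 8):
  after event 1 (t=8: DEC z by 7): {z=-7}
  after event 2 (t=16: SET y = 43): {y=43, z=-7}
  after event 3 (t=23: DEC y by 4): {y=39, z=-7}

Answer: {y=39, z=-7}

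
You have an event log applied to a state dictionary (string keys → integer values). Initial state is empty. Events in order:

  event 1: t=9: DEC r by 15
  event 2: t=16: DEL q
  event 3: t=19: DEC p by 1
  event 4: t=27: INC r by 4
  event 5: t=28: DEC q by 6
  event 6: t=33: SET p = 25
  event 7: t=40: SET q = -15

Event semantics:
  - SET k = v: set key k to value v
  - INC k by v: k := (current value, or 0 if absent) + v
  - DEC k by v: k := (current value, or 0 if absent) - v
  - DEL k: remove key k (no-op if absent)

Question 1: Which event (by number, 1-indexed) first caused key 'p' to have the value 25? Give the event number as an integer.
Answer: 6

Derivation:
Looking for first event where p becomes 25:
  event 3: p = -1
  event 4: p = -1
  event 5: p = -1
  event 6: p -1 -> 25  <-- first match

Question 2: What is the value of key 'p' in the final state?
Track key 'p' through all 7 events:
  event 1 (t=9: DEC r by 15): p unchanged
  event 2 (t=16: DEL q): p unchanged
  event 3 (t=19: DEC p by 1): p (absent) -> -1
  event 4 (t=27: INC r by 4): p unchanged
  event 5 (t=28: DEC q by 6): p unchanged
  event 6 (t=33: SET p = 25): p -1 -> 25
  event 7 (t=40: SET q = -15): p unchanged
Final: p = 25

Answer: 25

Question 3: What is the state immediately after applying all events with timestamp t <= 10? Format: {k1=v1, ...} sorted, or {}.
Apply events with t <= 10 (1 events):
  after event 1 (t=9: DEC r by 15): {r=-15}

Answer: {r=-15}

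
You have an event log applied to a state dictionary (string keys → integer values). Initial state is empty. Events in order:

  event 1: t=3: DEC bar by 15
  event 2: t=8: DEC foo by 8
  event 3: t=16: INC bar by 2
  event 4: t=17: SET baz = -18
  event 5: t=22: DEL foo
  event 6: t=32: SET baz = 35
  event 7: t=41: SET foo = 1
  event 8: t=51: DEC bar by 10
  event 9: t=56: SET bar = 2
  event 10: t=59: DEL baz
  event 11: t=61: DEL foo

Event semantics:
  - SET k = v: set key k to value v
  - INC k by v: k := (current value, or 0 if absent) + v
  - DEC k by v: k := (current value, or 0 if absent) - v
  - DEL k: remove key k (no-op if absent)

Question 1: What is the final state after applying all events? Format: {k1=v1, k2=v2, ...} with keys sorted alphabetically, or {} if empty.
  after event 1 (t=3: DEC bar by 15): {bar=-15}
  after event 2 (t=8: DEC foo by 8): {bar=-15, foo=-8}
  after event 3 (t=16: INC bar by 2): {bar=-13, foo=-8}
  after event 4 (t=17: SET baz = -18): {bar=-13, baz=-18, foo=-8}
  after event 5 (t=22: DEL foo): {bar=-13, baz=-18}
  after event 6 (t=32: SET baz = 35): {bar=-13, baz=35}
  after event 7 (t=41: SET foo = 1): {bar=-13, baz=35, foo=1}
  after event 8 (t=51: DEC bar by 10): {bar=-23, baz=35, foo=1}
  after event 9 (t=56: SET bar = 2): {bar=2, baz=35, foo=1}
  after event 10 (t=59: DEL baz): {bar=2, foo=1}
  after event 11 (t=61: DEL foo): {bar=2}

Answer: {bar=2}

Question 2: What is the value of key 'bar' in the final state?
Track key 'bar' through all 11 events:
  event 1 (t=3: DEC bar by 15): bar (absent) -> -15
  event 2 (t=8: DEC foo by 8): bar unchanged
  event 3 (t=16: INC bar by 2): bar -15 -> -13
  event 4 (t=17: SET baz = -18): bar unchanged
  event 5 (t=22: DEL foo): bar unchanged
  event 6 (t=32: SET baz = 35): bar unchanged
  event 7 (t=41: SET foo = 1): bar unchanged
  event 8 (t=51: DEC bar by 10): bar -13 -> -23
  event 9 (t=56: SET bar = 2): bar -23 -> 2
  event 10 (t=59: DEL baz): bar unchanged
  event 11 (t=61: DEL foo): bar unchanged
Final: bar = 2

Answer: 2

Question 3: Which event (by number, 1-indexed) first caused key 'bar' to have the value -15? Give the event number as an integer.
Answer: 1

Derivation:
Looking for first event where bar becomes -15:
  event 1: bar (absent) -> -15  <-- first match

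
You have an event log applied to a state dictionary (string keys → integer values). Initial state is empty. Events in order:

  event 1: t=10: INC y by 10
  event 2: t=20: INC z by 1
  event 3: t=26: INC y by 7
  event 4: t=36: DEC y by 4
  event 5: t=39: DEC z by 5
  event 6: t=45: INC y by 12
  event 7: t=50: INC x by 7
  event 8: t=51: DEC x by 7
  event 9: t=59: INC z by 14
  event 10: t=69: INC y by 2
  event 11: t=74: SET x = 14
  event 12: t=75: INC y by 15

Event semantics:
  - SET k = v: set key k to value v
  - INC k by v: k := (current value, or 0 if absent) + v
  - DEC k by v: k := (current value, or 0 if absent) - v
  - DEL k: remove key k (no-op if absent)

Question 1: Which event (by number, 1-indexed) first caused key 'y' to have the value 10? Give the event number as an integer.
Answer: 1

Derivation:
Looking for first event where y becomes 10:
  event 1: y (absent) -> 10  <-- first match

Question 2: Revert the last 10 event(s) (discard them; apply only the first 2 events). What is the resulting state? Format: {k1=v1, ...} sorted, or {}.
Keep first 2 events (discard last 10):
  after event 1 (t=10: INC y by 10): {y=10}
  after event 2 (t=20: INC z by 1): {y=10, z=1}

Answer: {y=10, z=1}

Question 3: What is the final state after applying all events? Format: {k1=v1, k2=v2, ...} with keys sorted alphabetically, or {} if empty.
  after event 1 (t=10: INC y by 10): {y=10}
  after event 2 (t=20: INC z by 1): {y=10, z=1}
  after event 3 (t=26: INC y by 7): {y=17, z=1}
  after event 4 (t=36: DEC y by 4): {y=13, z=1}
  after event 5 (t=39: DEC z by 5): {y=13, z=-4}
  after event 6 (t=45: INC y by 12): {y=25, z=-4}
  after event 7 (t=50: INC x by 7): {x=7, y=25, z=-4}
  after event 8 (t=51: DEC x by 7): {x=0, y=25, z=-4}
  after event 9 (t=59: INC z by 14): {x=0, y=25, z=10}
  after event 10 (t=69: INC y by 2): {x=0, y=27, z=10}
  after event 11 (t=74: SET x = 14): {x=14, y=27, z=10}
  after event 12 (t=75: INC y by 15): {x=14, y=42, z=10}

Answer: {x=14, y=42, z=10}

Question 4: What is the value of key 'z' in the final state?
Track key 'z' through all 12 events:
  event 1 (t=10: INC y by 10): z unchanged
  event 2 (t=20: INC z by 1): z (absent) -> 1
  event 3 (t=26: INC y by 7): z unchanged
  event 4 (t=36: DEC y by 4): z unchanged
  event 5 (t=39: DEC z by 5): z 1 -> -4
  event 6 (t=45: INC y by 12): z unchanged
  event 7 (t=50: INC x by 7): z unchanged
  event 8 (t=51: DEC x by 7): z unchanged
  event 9 (t=59: INC z by 14): z -4 -> 10
  event 10 (t=69: INC y by 2): z unchanged
  event 11 (t=74: SET x = 14): z unchanged
  event 12 (t=75: INC y by 15): z unchanged
Final: z = 10

Answer: 10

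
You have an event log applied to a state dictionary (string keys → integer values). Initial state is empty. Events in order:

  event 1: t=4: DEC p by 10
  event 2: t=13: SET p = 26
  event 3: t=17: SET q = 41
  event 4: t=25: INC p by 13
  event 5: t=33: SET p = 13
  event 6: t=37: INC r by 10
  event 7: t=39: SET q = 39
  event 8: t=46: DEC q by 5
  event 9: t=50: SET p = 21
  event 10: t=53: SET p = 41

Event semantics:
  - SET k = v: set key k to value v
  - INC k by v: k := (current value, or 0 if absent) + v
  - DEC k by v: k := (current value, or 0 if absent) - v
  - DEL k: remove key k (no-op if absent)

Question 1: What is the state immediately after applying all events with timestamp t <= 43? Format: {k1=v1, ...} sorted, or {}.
Answer: {p=13, q=39, r=10}

Derivation:
Apply events with t <= 43 (7 events):
  after event 1 (t=4: DEC p by 10): {p=-10}
  after event 2 (t=13: SET p = 26): {p=26}
  after event 3 (t=17: SET q = 41): {p=26, q=41}
  after event 4 (t=25: INC p by 13): {p=39, q=41}
  after event 5 (t=33: SET p = 13): {p=13, q=41}
  after event 6 (t=37: INC r by 10): {p=13, q=41, r=10}
  after event 7 (t=39: SET q = 39): {p=13, q=39, r=10}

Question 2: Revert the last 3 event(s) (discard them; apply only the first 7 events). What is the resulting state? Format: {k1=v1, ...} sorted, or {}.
Keep first 7 events (discard last 3):
  after event 1 (t=4: DEC p by 10): {p=-10}
  after event 2 (t=13: SET p = 26): {p=26}
  after event 3 (t=17: SET q = 41): {p=26, q=41}
  after event 4 (t=25: INC p by 13): {p=39, q=41}
  after event 5 (t=33: SET p = 13): {p=13, q=41}
  after event 6 (t=37: INC r by 10): {p=13, q=41, r=10}
  after event 7 (t=39: SET q = 39): {p=13, q=39, r=10}

Answer: {p=13, q=39, r=10}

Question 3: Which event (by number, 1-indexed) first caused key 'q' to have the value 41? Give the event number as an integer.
Answer: 3

Derivation:
Looking for first event where q becomes 41:
  event 3: q (absent) -> 41  <-- first match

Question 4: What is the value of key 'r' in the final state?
Track key 'r' through all 10 events:
  event 1 (t=4: DEC p by 10): r unchanged
  event 2 (t=13: SET p = 26): r unchanged
  event 3 (t=17: SET q = 41): r unchanged
  event 4 (t=25: INC p by 13): r unchanged
  event 5 (t=33: SET p = 13): r unchanged
  event 6 (t=37: INC r by 10): r (absent) -> 10
  event 7 (t=39: SET q = 39): r unchanged
  event 8 (t=46: DEC q by 5): r unchanged
  event 9 (t=50: SET p = 21): r unchanged
  event 10 (t=53: SET p = 41): r unchanged
Final: r = 10

Answer: 10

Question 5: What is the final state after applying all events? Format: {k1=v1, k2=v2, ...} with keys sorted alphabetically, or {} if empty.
  after event 1 (t=4: DEC p by 10): {p=-10}
  after event 2 (t=13: SET p = 26): {p=26}
  after event 3 (t=17: SET q = 41): {p=26, q=41}
  after event 4 (t=25: INC p by 13): {p=39, q=41}
  after event 5 (t=33: SET p = 13): {p=13, q=41}
  after event 6 (t=37: INC r by 10): {p=13, q=41, r=10}
  after event 7 (t=39: SET q = 39): {p=13, q=39, r=10}
  after event 8 (t=46: DEC q by 5): {p=13, q=34, r=10}
  after event 9 (t=50: SET p = 21): {p=21, q=34, r=10}
  after event 10 (t=53: SET p = 41): {p=41, q=34, r=10}

Answer: {p=41, q=34, r=10}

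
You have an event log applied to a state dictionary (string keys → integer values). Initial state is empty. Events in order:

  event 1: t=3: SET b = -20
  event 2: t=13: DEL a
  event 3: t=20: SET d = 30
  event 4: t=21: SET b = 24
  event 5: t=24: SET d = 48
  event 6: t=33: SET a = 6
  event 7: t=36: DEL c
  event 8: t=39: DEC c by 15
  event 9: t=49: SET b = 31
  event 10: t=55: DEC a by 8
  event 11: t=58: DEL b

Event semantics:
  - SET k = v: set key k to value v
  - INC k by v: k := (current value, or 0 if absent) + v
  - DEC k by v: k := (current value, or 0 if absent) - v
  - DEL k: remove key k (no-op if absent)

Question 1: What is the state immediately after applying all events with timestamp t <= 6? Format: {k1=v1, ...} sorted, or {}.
Apply events with t <= 6 (1 events):
  after event 1 (t=3: SET b = -20): {b=-20}

Answer: {b=-20}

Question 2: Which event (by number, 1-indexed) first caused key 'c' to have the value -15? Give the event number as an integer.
Looking for first event where c becomes -15:
  event 8: c (absent) -> -15  <-- first match

Answer: 8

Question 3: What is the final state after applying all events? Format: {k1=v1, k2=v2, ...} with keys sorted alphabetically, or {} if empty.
  after event 1 (t=3: SET b = -20): {b=-20}
  after event 2 (t=13: DEL a): {b=-20}
  after event 3 (t=20: SET d = 30): {b=-20, d=30}
  after event 4 (t=21: SET b = 24): {b=24, d=30}
  after event 5 (t=24: SET d = 48): {b=24, d=48}
  after event 6 (t=33: SET a = 6): {a=6, b=24, d=48}
  after event 7 (t=36: DEL c): {a=6, b=24, d=48}
  after event 8 (t=39: DEC c by 15): {a=6, b=24, c=-15, d=48}
  after event 9 (t=49: SET b = 31): {a=6, b=31, c=-15, d=48}
  after event 10 (t=55: DEC a by 8): {a=-2, b=31, c=-15, d=48}
  after event 11 (t=58: DEL b): {a=-2, c=-15, d=48}

Answer: {a=-2, c=-15, d=48}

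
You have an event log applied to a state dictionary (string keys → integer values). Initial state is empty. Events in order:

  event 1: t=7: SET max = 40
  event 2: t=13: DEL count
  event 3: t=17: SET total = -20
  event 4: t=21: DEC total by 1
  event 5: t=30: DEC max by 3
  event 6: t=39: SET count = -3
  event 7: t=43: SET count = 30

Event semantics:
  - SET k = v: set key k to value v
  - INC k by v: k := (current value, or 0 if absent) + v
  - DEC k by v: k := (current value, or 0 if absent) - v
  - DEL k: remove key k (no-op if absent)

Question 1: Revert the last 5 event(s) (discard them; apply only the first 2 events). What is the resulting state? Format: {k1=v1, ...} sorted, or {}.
Keep first 2 events (discard last 5):
  after event 1 (t=7: SET max = 40): {max=40}
  after event 2 (t=13: DEL count): {max=40}

Answer: {max=40}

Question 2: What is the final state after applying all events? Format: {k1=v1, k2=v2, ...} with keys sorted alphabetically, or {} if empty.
  after event 1 (t=7: SET max = 40): {max=40}
  after event 2 (t=13: DEL count): {max=40}
  after event 3 (t=17: SET total = -20): {max=40, total=-20}
  after event 4 (t=21: DEC total by 1): {max=40, total=-21}
  after event 5 (t=30: DEC max by 3): {max=37, total=-21}
  after event 6 (t=39: SET count = -3): {count=-3, max=37, total=-21}
  after event 7 (t=43: SET count = 30): {count=30, max=37, total=-21}

Answer: {count=30, max=37, total=-21}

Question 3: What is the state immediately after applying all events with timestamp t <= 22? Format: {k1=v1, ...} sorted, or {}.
Answer: {max=40, total=-21}

Derivation:
Apply events with t <= 22 (4 events):
  after event 1 (t=7: SET max = 40): {max=40}
  after event 2 (t=13: DEL count): {max=40}
  after event 3 (t=17: SET total = -20): {max=40, total=-20}
  after event 4 (t=21: DEC total by 1): {max=40, total=-21}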